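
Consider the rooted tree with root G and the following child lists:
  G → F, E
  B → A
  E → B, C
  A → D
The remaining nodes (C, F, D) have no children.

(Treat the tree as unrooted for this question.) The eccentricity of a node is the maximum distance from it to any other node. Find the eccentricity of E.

The node farthest from E is D, via E-B-A-D — 3 edges.

3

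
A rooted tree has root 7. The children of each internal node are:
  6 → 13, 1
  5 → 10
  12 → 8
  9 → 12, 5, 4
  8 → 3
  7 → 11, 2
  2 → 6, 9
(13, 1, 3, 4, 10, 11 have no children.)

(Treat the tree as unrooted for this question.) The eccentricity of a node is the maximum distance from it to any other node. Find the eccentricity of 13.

6

The node farthest from 13 is 3, via 13-6-2-9-12-8-3 — 6 edges.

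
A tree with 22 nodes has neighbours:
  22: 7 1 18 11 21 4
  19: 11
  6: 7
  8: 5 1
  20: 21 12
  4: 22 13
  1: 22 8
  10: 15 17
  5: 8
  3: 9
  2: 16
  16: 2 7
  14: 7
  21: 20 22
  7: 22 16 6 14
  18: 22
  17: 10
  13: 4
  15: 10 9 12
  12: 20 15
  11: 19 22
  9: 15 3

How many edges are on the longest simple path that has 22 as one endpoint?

6

Distances from 22 peak at 6, attained at 3 (17 also at distance 6).
22–21–20–12–15–9–3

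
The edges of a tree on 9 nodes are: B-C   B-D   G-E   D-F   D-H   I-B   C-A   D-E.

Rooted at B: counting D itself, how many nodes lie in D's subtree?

5

D's subtree: {D, H, F, E, G}, size 5.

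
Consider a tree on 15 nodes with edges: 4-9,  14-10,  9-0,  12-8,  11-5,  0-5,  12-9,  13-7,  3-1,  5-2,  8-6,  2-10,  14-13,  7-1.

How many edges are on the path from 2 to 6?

Walking from 2: 2 - 5 - 0 - 9 - 12 - 8 - 6. Length 6.

6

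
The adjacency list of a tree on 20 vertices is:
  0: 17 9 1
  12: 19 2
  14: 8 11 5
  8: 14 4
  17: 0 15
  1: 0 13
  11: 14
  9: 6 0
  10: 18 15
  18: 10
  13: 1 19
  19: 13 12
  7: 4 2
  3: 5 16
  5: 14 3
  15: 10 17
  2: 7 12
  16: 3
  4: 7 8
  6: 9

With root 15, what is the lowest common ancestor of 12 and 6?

0

Ancestors of 12 (toward the root): 12, 19, 13, 1, 0, 17, 15.
Ancestors of 6: 6, 9, 0, 17, 15.
The deepest node appearing in both lists is 0.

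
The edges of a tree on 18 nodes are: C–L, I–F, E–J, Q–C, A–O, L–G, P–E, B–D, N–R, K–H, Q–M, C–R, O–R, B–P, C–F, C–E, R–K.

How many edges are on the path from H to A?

4

The path is H – K – R – O – A, which has 4 edges.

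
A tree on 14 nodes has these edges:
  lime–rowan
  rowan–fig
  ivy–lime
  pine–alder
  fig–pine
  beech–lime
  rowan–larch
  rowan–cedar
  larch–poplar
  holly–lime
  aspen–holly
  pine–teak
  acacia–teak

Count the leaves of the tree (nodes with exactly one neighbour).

7

Degree-1 nodes: acacia, alder, aspen, beech, cedar, ivy, poplar — 7 of them.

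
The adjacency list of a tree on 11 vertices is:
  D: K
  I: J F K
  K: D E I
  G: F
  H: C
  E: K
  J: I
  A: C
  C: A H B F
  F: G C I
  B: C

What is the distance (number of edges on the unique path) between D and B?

5

The path is D - K - I - F - C - B, which has 5 edges.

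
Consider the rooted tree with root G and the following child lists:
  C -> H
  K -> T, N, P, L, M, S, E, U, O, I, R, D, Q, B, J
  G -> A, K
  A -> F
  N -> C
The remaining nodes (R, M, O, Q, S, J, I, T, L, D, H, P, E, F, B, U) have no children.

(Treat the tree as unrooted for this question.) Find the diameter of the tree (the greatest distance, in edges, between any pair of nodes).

6

Starting from H, a farthest node is F at distance 6.
One longest path: H-C-N-K-G-A-F.
So the diameter is 6.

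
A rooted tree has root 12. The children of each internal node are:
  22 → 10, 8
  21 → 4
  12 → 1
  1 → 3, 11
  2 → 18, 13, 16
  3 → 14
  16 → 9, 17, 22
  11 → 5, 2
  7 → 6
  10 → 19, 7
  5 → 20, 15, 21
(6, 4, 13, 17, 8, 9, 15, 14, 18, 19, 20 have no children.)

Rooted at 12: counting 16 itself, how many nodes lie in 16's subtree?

9

Descendants of 16 (including itself): 16, 22, 9, 17, 10, 8, 19, 7, 6. That's 9.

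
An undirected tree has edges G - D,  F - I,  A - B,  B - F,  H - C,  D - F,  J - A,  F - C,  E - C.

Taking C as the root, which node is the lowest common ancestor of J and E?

C

Ancestors of J (toward the root): J, A, B, F, C.
Ancestors of E: E, C.
The deepest node appearing in both lists is C.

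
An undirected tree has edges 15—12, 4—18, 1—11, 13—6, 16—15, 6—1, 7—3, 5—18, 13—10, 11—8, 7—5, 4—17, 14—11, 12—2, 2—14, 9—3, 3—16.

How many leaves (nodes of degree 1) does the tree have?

The leaves are 8, 9, 10, 17.
That is 4 leaves.

4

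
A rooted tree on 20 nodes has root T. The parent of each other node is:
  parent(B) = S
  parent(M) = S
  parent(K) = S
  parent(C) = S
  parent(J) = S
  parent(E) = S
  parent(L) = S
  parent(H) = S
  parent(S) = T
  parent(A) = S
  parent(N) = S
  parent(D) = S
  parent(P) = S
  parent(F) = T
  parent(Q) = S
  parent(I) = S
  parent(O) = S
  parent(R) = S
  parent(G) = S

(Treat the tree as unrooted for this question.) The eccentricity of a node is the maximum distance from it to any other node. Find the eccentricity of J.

The node farthest from J is F, via J–S–T–F — 3 edges.

3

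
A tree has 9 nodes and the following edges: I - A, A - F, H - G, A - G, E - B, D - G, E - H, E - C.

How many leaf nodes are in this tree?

5

Degree-1 nodes: B, C, D, F, I — 5 of them.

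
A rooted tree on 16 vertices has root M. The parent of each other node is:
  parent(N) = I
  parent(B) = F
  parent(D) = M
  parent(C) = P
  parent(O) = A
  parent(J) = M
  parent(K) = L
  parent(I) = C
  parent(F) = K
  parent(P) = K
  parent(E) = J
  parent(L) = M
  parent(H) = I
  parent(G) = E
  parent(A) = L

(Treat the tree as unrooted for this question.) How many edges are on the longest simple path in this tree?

A longest path is H - I - C - P - K - L - M - J - E - G, with 9 edges.

9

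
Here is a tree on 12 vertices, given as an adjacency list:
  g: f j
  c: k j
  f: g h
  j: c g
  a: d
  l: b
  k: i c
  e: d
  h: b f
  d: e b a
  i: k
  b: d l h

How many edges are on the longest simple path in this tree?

BFS from e reaches i last, at distance 9; BFS from i confirms no node is farther.
Path: e – d – b – h – f – g – j – c – k – i.

9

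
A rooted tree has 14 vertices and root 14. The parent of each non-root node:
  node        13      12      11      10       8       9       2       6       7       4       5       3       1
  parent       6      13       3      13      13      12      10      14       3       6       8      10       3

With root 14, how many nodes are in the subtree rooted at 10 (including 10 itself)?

6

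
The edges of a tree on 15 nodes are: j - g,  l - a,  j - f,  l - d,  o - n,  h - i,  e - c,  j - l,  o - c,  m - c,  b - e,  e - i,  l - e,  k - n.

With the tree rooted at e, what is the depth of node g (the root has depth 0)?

Climbing from g to the root: g–j–l–e. That's 3 steps.

3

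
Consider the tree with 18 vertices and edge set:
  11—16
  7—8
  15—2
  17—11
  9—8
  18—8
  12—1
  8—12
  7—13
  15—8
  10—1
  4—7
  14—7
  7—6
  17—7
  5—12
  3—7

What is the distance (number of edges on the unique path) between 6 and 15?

3

Walking from 6: 6–7–8–15. Length 3.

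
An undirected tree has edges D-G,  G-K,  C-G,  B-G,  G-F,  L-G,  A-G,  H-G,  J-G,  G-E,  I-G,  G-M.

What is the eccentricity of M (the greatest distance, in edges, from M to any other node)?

A farthest node from M is F (D, L, B, I, K, C, H, E, A, J also at distance 2).
The path M – G – F has 2 edges.

2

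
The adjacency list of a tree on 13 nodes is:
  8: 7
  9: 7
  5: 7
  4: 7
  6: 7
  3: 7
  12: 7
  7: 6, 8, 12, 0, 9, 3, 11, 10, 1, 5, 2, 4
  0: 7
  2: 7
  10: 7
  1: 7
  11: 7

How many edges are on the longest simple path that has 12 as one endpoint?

2

A farthest node from 12 is 6 (9, 2, 4, 10, 1, 11, 3, 5, 8, 0 also at distance 2).
The path 12 – 7 – 6 has 2 edges.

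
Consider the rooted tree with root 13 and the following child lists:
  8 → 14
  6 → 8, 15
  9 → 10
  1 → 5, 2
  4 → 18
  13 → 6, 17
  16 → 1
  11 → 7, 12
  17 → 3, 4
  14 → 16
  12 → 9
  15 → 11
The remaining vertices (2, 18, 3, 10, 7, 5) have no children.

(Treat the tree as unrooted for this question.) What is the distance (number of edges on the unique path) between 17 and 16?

5

The path is 17 - 13 - 6 - 8 - 14 - 16, which has 5 edges.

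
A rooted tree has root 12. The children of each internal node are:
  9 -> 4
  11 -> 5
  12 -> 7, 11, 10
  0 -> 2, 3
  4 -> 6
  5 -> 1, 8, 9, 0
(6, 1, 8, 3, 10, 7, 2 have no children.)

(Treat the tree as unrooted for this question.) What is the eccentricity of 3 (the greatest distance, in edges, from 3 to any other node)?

A farthest node from 3 is 6 (10, 7 also at distance 5).
The path 3 – 0 – 5 – 9 – 4 – 6 has 5 edges.

5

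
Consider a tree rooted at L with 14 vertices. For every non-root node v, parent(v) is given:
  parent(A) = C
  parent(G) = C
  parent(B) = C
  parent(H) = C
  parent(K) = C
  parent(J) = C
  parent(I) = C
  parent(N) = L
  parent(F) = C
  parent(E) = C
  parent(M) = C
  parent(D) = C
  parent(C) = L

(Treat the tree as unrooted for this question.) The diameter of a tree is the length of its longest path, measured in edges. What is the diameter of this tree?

BFS from N reaches D last, at distance 3; BFS from D confirms no node is farther.
Path: N-L-C-D.

3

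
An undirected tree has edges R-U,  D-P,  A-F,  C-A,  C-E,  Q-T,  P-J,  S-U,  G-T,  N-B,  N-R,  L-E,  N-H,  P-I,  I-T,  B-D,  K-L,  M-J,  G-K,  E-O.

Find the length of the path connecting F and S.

15

Walking from F: F – A – C – E – L – K – G – T – I – P – D – B – N – R – U – S. Length 15.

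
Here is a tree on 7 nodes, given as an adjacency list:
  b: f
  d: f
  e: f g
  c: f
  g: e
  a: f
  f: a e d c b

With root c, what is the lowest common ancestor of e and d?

f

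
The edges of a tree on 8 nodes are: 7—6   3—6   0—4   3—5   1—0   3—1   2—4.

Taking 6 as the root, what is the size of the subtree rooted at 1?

4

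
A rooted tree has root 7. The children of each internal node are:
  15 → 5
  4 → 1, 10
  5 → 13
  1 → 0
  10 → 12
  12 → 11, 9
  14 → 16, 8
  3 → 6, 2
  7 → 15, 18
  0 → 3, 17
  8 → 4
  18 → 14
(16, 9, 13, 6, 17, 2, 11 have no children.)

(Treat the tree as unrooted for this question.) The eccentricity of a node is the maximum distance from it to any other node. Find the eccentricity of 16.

7

A farthest node from 16 is 6 (2 also at distance 7).
The path 16 – 14 – 8 – 4 – 1 – 0 – 3 – 6 has 7 edges.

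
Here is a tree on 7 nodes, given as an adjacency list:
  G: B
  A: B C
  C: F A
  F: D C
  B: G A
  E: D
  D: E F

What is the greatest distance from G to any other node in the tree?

6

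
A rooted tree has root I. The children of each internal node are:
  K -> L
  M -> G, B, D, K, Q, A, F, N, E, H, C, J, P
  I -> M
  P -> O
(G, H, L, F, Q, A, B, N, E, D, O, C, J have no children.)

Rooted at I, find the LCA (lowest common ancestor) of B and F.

Path B→root: B M I; path F→root: F M I.
First common node: M.

M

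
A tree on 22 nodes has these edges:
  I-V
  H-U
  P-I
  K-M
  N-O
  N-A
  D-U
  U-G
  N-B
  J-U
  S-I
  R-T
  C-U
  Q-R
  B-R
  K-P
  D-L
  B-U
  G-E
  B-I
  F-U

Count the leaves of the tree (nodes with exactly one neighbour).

The leaves are A, C, E, F, H, J, L, M, O, Q, S, T, V.
That is 13 leaves.

13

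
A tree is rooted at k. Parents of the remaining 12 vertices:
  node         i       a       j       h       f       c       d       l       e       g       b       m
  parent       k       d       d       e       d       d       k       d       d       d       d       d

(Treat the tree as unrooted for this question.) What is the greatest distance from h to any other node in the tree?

The node farthest from h is i, via h–e–d–k–i — 4 edges.

4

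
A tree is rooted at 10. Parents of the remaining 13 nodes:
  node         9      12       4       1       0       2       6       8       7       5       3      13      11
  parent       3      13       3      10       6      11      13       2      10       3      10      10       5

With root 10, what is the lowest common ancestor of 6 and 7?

Ancestors of 6 (toward the root): 6, 13, 10.
Ancestors of 7: 7, 10.
The deepest node appearing in both lists is 10.

10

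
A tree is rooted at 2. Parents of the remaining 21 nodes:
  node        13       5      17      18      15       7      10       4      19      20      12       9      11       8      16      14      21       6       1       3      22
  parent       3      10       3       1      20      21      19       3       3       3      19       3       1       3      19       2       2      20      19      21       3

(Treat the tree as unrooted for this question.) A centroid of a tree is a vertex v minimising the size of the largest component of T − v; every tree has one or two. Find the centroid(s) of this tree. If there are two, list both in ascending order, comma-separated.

3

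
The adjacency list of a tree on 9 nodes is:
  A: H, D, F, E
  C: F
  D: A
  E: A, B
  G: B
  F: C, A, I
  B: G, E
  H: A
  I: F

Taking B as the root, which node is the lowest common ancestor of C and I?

F

C's ancestor chain is C, F, A, E, B and I's is I, F, A, E, B; they first meet at F.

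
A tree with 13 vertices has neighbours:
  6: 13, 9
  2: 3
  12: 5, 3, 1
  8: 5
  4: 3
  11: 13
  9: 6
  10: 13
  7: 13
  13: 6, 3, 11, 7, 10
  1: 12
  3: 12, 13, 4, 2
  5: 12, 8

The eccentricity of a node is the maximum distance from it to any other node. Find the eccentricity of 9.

Distances from 9 peak at 6, attained at 8.
9 – 6 – 13 – 3 – 12 – 5 – 8

6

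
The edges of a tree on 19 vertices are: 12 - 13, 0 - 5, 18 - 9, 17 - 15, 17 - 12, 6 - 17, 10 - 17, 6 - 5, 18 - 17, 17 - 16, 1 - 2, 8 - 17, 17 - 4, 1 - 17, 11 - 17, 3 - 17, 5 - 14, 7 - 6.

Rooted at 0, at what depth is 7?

3

Climbing from 7 to the root: 7 → 6 → 5 → 0. That's 3 steps.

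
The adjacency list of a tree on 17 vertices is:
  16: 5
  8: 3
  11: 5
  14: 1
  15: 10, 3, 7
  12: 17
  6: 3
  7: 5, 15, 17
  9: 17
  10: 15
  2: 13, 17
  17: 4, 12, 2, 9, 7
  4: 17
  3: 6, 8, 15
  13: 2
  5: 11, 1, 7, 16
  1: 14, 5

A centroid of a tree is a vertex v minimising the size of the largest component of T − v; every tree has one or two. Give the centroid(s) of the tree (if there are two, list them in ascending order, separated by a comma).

Removing 7 splits the tree into components of sizes 6, 5, 5; the largest is 6 ≤ ⌊17/2⌋ = 8.
No neighbour of 7 does as well, so 7 is the unique centroid.

7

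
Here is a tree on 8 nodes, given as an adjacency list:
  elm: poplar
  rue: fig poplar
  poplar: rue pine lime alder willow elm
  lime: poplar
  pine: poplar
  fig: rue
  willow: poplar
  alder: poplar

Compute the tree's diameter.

3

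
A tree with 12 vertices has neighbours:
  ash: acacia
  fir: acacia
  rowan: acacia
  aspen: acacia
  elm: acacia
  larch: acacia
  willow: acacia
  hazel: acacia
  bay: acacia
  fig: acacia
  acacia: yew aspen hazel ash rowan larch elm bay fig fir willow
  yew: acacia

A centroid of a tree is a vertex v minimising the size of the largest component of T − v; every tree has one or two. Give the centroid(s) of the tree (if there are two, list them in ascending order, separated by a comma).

acacia

Removing acacia splits the tree into components of sizes 1, 1, 1, 1, 1, 1, 1, 1, 1, 1, 1; the largest is 1 ≤ ⌊12/2⌋ = 6.
Every other node leaves some component of size > 6, so the centroid is unique.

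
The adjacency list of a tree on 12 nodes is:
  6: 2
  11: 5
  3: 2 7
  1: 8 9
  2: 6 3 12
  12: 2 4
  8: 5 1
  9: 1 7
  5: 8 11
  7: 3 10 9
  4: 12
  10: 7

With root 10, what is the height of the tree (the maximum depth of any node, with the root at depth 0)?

6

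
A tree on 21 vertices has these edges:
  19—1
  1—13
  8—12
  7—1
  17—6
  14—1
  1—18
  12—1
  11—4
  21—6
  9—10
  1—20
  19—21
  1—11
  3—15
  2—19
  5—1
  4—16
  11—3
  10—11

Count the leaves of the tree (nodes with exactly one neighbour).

12

Exactly 12 nodes have a single neighbour: 2, 5, 7, 8, 9, 13, 14, 15, 16, 17, 18, 20.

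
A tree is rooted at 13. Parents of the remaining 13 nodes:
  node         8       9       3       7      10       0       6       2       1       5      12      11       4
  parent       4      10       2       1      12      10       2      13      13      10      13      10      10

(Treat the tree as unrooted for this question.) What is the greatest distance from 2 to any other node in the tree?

5

Distances from 2 peak at 5, attained at 8.
2 – 13 – 12 – 10 – 4 – 8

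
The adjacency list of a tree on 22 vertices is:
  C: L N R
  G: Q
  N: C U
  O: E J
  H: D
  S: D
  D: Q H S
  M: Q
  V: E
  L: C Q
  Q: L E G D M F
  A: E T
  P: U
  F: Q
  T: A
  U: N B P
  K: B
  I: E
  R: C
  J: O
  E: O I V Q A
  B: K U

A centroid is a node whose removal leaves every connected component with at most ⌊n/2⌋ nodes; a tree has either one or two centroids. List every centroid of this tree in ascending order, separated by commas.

Removing Q splits the tree into components of sizes 8, 7, 3, 1, 1, 1; the largest is 8 ≤ ⌊22/2⌋ = 11.
Every other node leaves some component of size > 11, so the centroid is unique.

Q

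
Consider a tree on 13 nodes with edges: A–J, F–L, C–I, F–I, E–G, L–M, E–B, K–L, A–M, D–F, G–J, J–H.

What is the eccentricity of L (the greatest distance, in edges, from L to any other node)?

Distances from L peak at 6, attained at B.
L–M–A–J–G–E–B

6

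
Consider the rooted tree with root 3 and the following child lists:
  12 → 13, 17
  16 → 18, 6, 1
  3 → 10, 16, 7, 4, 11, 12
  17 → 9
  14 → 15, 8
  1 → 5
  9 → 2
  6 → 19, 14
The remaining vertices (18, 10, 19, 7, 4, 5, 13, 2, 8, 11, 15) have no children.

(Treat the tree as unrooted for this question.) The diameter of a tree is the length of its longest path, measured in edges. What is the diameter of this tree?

8

Starting from 2, a farthest node is 8 at distance 8.
One longest path: 2–9–17–12–3–16–6–14–8.
So the diameter is 8.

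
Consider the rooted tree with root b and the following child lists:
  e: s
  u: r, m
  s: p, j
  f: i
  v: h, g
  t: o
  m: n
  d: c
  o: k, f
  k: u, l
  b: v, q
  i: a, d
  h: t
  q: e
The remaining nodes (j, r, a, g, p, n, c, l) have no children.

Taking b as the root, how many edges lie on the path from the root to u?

Path from b to u: b–v–h–t–o–k–u, which has 6 edges.

6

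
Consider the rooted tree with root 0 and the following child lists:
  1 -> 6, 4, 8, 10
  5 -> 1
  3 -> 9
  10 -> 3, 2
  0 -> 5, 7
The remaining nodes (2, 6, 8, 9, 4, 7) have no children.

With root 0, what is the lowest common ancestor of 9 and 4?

Ancestors of 9 (toward the root): 9, 3, 10, 1, 5, 0.
Ancestors of 4: 4, 1, 5, 0.
The deepest node appearing in both lists is 1.

1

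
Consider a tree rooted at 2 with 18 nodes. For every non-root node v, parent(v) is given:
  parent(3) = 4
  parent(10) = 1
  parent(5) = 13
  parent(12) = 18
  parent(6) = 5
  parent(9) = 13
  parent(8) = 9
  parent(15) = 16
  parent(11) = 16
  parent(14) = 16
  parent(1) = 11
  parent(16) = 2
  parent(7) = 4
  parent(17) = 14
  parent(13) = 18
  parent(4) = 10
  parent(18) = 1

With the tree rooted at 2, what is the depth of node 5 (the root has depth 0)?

Climbing from 5 to the root: 5 – 13 – 18 – 1 – 11 – 16 – 2. That's 6 steps.

6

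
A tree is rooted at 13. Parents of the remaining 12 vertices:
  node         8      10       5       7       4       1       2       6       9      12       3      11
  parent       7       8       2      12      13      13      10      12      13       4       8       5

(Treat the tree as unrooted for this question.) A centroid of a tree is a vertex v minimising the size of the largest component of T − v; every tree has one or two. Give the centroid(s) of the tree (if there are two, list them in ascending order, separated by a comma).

If 7 is removed the pieces have sizes 6, 6, all ≤ ⌊13/2⌋ = 6.
No neighbour of 7 does as well, so 7 is the unique centroid.

7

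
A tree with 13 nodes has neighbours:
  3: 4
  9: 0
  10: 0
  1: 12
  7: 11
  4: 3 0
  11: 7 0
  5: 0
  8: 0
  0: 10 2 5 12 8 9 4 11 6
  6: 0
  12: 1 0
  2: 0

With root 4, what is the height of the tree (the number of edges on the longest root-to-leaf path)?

3

The longest root-to-leaf path is 4 → 0 → 12 → 1 (3 edges).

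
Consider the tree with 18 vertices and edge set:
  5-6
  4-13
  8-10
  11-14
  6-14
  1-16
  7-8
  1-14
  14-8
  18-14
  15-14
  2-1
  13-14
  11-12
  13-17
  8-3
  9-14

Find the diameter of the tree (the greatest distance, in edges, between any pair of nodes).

4

Starting from 16, a farthest node is 5 at distance 4.
One longest path: 16 - 1 - 14 - 6 - 5.
So the diameter is 4.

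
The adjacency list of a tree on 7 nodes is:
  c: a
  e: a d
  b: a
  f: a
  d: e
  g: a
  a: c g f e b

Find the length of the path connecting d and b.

d - e - a - b: 3 edges.

3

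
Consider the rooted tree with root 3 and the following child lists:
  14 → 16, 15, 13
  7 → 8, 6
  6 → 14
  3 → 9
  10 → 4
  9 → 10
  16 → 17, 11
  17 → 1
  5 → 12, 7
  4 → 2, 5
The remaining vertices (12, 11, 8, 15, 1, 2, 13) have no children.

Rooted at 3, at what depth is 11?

9

Path from 3 to 11: 3–9–10–4–5–7–6–14–16–11, which has 9 edges.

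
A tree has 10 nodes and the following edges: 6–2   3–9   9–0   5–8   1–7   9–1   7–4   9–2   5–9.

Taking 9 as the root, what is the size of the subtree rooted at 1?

3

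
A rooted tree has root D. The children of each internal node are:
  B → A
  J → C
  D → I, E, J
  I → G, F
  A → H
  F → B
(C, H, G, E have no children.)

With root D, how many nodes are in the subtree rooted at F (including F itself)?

4

Descendants of F (including itself): F, B, A, H. That's 4.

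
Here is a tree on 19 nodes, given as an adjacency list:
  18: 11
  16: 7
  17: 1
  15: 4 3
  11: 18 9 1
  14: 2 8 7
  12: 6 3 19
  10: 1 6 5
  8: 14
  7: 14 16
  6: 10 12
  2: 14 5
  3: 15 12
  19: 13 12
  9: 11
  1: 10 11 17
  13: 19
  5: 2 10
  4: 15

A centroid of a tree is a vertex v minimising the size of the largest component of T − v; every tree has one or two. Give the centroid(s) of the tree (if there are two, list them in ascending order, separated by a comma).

Removing 10 splits the tree into components of sizes 7, 6, 5; the largest is 7 ≤ ⌊19/2⌋ = 9.
Every other node leaves some component of size > 9, so the centroid is unique.

10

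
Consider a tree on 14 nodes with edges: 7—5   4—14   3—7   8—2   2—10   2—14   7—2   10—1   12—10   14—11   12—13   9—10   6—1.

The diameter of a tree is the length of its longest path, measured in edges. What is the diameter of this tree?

5

Starting from 6, a farthest node is 5 at distance 5.
One longest path: 6–1–10–2–7–5.
So the diameter is 5.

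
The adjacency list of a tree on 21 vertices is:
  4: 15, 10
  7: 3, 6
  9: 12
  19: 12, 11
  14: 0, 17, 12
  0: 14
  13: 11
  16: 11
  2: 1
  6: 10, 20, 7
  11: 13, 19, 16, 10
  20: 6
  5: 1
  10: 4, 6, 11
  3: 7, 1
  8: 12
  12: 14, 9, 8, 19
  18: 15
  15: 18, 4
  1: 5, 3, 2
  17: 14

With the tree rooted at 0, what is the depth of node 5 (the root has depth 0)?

10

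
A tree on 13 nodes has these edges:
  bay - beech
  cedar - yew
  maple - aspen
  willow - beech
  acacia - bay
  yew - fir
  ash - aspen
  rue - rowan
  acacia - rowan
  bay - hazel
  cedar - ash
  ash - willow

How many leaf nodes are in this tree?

Exactly 4 nodes have a single neighbour: fir, hazel, maple, rue.

4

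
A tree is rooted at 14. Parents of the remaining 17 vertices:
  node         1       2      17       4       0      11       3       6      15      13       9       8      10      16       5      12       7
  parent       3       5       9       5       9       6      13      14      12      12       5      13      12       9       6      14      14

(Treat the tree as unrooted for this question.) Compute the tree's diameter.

8

BFS from 1 reaches 17 last, at distance 8; BFS from 17 confirms no node is farther.
Path: 1–3–13–12–14–6–5–9–17.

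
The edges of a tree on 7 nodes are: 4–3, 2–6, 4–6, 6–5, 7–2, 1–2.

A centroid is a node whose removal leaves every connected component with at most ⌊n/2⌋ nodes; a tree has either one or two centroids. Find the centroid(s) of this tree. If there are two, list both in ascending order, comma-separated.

If 6 is removed the pieces have sizes 3, 2, 1, all ≤ ⌊7/2⌋ = 3.
No neighbour of 6 does as well, so 6 is the unique centroid.

6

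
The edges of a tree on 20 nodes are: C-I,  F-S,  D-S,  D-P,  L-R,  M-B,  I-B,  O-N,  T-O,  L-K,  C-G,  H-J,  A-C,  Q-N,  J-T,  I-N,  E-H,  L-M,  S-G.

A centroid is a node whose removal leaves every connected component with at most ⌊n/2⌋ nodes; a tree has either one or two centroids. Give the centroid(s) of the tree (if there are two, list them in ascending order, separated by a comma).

I

Delete I: the remaining components have sizes 7, 7, 5. Max 7 ≤ 10, so I is a centroid.
Every other node leaves some component of size > 10, so the centroid is unique.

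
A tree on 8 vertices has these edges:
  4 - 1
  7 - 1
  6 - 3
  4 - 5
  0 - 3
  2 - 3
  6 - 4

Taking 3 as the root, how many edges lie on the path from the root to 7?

4

Path from 3 to 7: 3–6–4–1–7, which has 4 edges.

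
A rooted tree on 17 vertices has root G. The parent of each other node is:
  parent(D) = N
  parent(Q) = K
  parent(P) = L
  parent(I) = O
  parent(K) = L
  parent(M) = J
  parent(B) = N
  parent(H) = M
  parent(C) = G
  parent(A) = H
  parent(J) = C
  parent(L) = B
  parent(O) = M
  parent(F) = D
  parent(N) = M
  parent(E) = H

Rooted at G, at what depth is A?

Climbing from A to the root: A – H – M – J – C – G. That's 5 steps.

5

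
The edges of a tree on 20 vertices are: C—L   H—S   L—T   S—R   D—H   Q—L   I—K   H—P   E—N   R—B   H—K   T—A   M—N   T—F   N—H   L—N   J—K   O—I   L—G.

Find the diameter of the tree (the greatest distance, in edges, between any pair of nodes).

7

BFS from F reaches O last, at distance 7; BFS from O confirms no node is farther.
Path: F-T-L-N-H-K-I-O.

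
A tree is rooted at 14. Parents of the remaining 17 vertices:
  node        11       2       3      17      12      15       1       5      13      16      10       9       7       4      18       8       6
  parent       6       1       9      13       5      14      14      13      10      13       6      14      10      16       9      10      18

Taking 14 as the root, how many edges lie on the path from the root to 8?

5

14 → 9 → 18 → 6 → 10 → 8 — 5 edges.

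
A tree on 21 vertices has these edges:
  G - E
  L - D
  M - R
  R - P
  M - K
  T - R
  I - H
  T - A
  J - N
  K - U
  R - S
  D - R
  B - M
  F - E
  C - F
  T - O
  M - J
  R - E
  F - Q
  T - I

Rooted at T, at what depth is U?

4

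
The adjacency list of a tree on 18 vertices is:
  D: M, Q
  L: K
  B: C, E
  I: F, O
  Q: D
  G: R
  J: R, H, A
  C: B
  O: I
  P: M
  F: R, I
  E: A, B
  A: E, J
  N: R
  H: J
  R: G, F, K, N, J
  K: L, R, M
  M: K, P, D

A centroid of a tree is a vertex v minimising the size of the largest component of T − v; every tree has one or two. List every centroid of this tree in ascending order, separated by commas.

Removing R splits the tree into components of sizes 6, 6, 3, 1, 1; the largest is 6 ≤ ⌊18/2⌋ = 9.
Every other node leaves some component of size > 9, so the centroid is unique.

R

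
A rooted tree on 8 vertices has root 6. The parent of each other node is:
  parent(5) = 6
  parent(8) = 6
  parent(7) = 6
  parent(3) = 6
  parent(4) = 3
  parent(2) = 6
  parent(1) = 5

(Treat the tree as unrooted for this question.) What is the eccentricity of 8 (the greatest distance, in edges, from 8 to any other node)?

3

The node farthest from 8 is 1 (4 also at distance 3), via 8–6–5–1 — 3 edges.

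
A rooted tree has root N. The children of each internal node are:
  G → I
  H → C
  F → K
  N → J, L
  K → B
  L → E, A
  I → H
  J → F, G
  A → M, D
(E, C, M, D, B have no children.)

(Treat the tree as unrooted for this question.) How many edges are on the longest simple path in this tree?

8

BFS from C reaches M last, at distance 8; BFS from M confirms no node is farther.
Path: C–H–I–G–J–N–L–A–M.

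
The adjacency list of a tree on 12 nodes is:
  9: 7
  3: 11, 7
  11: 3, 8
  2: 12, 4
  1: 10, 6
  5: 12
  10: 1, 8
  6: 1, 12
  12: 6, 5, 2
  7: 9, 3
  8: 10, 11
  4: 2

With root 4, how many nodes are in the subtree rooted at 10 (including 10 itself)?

The subtree rooted at 10 contains: 10, 8, 11, 3, 7, 9 — 6 nodes.

6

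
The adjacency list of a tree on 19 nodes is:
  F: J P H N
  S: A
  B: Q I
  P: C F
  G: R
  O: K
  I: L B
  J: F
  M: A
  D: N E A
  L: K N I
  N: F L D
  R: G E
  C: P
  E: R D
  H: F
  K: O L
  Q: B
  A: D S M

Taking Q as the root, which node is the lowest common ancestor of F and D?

F's ancestor chain is F, N, L, I, B, Q and D's is D, N, L, I, B, Q; they first meet at N.

N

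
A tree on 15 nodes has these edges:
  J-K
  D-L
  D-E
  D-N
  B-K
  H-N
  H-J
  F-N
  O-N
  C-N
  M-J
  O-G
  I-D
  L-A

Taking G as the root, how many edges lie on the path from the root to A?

5

G–O–N–D–L–A — 5 edges.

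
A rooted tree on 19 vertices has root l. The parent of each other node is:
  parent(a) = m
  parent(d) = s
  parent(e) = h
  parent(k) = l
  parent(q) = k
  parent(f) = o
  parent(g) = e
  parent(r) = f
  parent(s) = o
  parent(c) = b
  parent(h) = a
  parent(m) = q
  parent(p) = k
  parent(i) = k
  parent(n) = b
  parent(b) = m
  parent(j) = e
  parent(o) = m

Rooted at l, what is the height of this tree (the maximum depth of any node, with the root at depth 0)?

A deepest node is j, reached by l-k-q-m-a-h-e-j.
That path has 7 edges, so the height is 7.

7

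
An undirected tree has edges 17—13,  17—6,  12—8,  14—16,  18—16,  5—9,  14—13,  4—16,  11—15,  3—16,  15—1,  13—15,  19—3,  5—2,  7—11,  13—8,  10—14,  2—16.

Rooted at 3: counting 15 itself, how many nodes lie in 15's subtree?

4

Descendants of 15 (including itself): 15, 1, 11, 7. That's 4.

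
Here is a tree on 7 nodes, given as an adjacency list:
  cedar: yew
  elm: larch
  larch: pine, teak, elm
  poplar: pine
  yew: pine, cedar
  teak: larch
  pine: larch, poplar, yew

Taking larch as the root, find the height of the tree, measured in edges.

3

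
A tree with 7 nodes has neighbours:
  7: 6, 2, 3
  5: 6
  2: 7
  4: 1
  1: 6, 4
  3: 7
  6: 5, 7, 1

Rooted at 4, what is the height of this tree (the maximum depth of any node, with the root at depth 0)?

A deepest node is 3, reached by 4–1–6–7–3.
That path has 4 edges, so the height is 4.

4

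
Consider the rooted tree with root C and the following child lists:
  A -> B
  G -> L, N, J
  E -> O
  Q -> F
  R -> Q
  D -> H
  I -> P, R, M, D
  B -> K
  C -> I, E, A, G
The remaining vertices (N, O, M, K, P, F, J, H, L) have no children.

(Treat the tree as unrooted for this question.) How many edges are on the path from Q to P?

Q–R–I–P: 3 edges.

3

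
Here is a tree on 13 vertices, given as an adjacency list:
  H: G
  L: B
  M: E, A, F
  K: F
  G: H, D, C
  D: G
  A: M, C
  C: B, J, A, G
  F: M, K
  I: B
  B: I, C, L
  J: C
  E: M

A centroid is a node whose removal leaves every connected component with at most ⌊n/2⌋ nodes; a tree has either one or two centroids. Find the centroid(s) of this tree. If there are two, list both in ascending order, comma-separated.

C

Removing C splits the tree into components of sizes 5, 3, 3, 1; the largest is 5 ≤ ⌊13/2⌋ = 6.
Every other node leaves some component of size > 6, so the centroid is unique.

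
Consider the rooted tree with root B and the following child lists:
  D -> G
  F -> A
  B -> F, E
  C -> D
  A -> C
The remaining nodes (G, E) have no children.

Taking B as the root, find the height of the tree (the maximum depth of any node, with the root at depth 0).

G sits deepest: B-F-A-C-D-G — 5 edges from the root.

5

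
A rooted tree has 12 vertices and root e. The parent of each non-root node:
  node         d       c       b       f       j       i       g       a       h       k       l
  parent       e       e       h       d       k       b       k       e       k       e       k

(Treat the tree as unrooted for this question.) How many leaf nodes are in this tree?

7

Degree-1 nodes: a, c, f, g, i, j, l — 7 of them.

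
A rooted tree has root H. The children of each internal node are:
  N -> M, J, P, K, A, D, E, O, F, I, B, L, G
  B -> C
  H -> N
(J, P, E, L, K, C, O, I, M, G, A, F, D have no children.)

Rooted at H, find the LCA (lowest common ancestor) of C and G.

Path C→root: C B N H; path G→root: G N H.
First common node: N.

N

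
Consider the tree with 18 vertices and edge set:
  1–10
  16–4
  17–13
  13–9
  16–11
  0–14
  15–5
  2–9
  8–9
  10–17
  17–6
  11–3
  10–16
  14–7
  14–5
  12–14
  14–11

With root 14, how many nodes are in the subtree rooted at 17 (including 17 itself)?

17's subtree: {17, 6, 13, 9, 2, 8}, size 6.

6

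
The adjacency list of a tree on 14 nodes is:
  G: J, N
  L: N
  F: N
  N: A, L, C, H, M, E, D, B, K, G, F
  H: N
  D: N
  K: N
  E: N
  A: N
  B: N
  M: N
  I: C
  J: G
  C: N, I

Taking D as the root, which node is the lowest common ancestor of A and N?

N

Ancestors of A (toward the root): A, N, D.
Ancestors of N: N, D.
The deepest node appearing in both lists is N.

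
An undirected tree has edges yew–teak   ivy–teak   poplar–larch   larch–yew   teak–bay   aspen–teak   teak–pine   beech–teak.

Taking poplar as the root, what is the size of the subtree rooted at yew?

7

yew's subtree: {yew, teak, ivy, pine, aspen, beech, bay}, size 7.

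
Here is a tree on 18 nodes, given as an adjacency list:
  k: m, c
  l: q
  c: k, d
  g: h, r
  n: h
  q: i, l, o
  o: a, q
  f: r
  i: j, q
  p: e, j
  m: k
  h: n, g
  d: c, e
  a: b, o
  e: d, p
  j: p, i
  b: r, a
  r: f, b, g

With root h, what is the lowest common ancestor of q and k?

q

Ancestors of q (toward the root): q, o, a, b, r, g, h.
Ancestors of k: k, c, d, e, p, j, i, q, o, a, b, r, g, h.
The deepest node appearing in both lists is q.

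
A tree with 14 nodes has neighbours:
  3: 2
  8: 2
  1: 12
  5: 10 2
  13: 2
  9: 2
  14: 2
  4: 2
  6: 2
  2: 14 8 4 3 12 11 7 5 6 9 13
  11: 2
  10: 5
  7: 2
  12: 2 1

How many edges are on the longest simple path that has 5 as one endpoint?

3

A farthest node from 5 is 1.
The path 5–2–12–1 has 3 edges.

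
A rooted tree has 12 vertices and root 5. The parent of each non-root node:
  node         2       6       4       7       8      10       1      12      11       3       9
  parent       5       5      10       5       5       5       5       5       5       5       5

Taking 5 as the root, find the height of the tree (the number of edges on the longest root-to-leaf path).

The longest root-to-leaf path is 5 → 10 → 4 (2 edges).

2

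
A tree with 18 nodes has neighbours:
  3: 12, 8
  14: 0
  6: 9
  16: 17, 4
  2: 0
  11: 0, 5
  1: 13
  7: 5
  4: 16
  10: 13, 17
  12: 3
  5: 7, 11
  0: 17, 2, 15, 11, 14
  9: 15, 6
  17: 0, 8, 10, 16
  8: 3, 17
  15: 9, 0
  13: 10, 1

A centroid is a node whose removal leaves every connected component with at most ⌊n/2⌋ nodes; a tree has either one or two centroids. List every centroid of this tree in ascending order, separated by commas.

0, 17

Delete 0: the remaining components have sizes 9, 3, 3, 1, 1. Max 9 ≤ 9, so 0 is a centroid.
Its neighbour 17 also leaves a largest component of size 9, so both are centroids.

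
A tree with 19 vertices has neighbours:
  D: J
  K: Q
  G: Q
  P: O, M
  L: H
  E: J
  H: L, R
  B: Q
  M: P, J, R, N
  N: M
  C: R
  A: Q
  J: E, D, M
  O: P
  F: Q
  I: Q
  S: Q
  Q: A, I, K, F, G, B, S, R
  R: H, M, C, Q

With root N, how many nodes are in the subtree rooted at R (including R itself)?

12

The subtree rooted at R contains: R, Q, H, C, A, F, B, G, K, I, S, L — 12 nodes.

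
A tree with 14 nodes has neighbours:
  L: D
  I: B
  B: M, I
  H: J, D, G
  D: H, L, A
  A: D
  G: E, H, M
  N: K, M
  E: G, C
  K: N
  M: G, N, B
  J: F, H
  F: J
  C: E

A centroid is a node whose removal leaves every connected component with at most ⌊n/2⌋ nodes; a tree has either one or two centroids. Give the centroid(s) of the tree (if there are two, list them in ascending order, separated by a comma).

If G is removed the pieces have sizes 6, 5, 2, all ≤ ⌊14/2⌋ = 7.
Every other node leaves some component of size > 7, so the centroid is unique.

G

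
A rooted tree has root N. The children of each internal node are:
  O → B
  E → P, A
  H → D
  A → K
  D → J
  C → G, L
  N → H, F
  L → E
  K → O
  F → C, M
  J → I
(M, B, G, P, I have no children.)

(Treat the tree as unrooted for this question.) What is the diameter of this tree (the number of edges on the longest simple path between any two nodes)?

12

A longest path is B-O-K-A-E-L-C-F-N-H-D-J-I, with 12 edges.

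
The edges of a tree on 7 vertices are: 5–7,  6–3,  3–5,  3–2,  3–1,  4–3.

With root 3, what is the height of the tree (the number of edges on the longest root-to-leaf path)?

A deepest node is 7, reached by 3 – 5 – 7.
That path has 2 edges, so the height is 2.

2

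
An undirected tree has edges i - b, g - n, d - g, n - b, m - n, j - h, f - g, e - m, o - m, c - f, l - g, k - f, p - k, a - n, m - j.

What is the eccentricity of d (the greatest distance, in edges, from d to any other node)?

5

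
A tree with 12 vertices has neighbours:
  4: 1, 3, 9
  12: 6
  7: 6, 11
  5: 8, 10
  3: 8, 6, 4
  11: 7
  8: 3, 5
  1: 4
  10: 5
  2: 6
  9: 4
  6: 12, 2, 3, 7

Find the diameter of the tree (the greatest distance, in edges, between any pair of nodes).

6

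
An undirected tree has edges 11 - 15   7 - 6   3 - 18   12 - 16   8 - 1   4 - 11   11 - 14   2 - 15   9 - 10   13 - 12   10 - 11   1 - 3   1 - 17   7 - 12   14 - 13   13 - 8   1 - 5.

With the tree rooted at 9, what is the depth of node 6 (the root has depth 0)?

7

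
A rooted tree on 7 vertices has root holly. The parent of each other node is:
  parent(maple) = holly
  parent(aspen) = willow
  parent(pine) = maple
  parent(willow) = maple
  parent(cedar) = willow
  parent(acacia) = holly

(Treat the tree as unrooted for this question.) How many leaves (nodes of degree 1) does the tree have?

The leaves are acacia, aspen, cedar, pine.
That is 4 leaves.

4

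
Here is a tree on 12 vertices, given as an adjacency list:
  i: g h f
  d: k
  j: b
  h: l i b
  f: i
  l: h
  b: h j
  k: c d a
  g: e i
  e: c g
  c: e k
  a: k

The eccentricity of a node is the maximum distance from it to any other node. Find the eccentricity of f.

6

A farthest node from f is d (a also at distance 6).
The path f-i-g-e-c-k-d has 6 edges.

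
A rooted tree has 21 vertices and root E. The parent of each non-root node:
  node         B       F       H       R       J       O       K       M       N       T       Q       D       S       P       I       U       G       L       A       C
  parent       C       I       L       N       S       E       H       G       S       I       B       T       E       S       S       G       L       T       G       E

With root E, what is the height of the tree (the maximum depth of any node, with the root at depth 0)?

The longest root-to-leaf path is E → S → I → T → L → G → U (6 edges).

6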